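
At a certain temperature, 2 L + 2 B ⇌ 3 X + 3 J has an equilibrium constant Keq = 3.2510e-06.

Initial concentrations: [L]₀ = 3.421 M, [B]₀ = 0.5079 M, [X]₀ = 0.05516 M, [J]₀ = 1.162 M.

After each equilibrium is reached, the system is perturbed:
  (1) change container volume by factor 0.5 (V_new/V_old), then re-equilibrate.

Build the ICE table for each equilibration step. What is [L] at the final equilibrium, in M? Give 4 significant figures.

Q₀ = 8.7223e-05 vs Keq = 3.2510e-06 ⇒ Q>K, reverse
Step 1:
                  L         B         X         J
  I           3.421    0.5079   0.05516     1.162
  C         0.02365   0.02365  -0.03548  -0.03548
  E           3.445    0.5316   0.01968     1.127
  solve Keq expr → x = -0.01183; check Q = 3.2510e-06
Then change container volume by factor 0.5 (V_new/V_old).
Step 2:
                  L         B         X         J
  I           6.889     1.063   0.03936     2.253
  C        0.009491  0.009491  -0.01424  -0.01424
  E           6.899     1.073   0.02513     2.239
  solve Keq expr → x = -0.004746; check Q = 3.2510e-06

[L]_eq = 6.899 M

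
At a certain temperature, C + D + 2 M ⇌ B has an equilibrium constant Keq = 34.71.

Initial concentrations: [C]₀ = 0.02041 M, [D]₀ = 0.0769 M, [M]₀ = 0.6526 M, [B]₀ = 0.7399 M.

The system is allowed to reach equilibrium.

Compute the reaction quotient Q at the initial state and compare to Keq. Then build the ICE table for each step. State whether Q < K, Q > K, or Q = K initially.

Q₀ = 1107 vs Keq = 34.71 ⇒ Q>K, reverse
Step 1:
                   C          D          M          B
  init       0.02041     0.0769     0.6526     0.7399
  Δ           0.1088     0.1088     0.2177    -0.1088
  eq          0.1292     0.1857     0.8703     0.6311
  solve Keq expr → x = -0.1088; check Q = 34.71

Q₀ = 1107; Q > K (proceeds reverse)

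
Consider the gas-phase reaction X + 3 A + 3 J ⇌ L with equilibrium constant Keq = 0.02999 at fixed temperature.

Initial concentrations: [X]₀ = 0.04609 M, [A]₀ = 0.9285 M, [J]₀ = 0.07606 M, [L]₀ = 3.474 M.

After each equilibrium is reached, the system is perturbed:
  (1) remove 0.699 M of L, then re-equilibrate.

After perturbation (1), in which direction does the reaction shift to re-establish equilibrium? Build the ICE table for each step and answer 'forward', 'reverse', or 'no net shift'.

Direction: forward

Q₀ = 2.1400e+05 vs Keq = 0.02999 ⇒ Q>K, reverse
Step 1:
                  X         A         J         L
  Initial   0.04609    0.9285   0.07606     3.474
  Change     0.6101      1.83      1.83   -0.6101
  Equil      0.6562     2.759     1.906     2.864
  solve Keq expr → x = -0.6101; check Q = 0.02999
Then remove 0.699 M of L.
Step 2:
                  X         A         J         L
  Initial    0.6562     2.759     1.906     2.165
  Change   -0.02756  -0.08267  -0.08267   0.02756
  Equil      0.6287     2.676     1.824     2.192
  solve Keq expr → x = 0.02756; check Q = 0.02999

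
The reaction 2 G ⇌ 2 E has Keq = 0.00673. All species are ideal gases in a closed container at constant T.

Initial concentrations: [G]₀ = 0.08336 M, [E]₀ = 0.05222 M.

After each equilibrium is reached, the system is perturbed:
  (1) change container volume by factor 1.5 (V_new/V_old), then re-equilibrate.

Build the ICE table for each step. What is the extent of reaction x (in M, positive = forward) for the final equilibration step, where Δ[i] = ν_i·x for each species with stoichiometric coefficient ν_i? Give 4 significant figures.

x = 0 M

Q₀ = 0.3924 vs Keq = 0.00673 ⇒ Q>K, reverse
Step 1:
                   G          E
  Initial    0.08336    0.05222
  Change     0.04194   -0.04194
  Equil       0.1253    0.01028
  solve Keq expr → x = -0.02097; check Q = 0.00673
Then change container volume by factor 1.5 (V_new/V_old).
Step 2:
                   G          E
  Initial    0.08353   0.006853
  Change           0          0
  Equil      0.08353   0.006853
  solve Keq expr → x = 0; check Q = 0.00673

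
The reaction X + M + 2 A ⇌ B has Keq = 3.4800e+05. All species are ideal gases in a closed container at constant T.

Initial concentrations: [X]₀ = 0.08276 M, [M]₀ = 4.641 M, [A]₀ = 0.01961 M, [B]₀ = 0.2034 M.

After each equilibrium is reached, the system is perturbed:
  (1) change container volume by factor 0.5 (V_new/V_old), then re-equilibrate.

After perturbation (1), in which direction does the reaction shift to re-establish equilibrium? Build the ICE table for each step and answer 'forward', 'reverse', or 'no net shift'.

Q₀ = 1377 vs Keq = 3.4800e+05 ⇒ Q<K, forward
Step 1:
                    X           M           A           B
  Initial     0.08276       4.641     0.01961      0.2034
  Change    -0.009136   -0.009136    -0.01827    0.009136
  Equil       0.07362       4.632    0.001338      0.2125
  solve Keq expr → x = 0.009136; check Q = 3.4800e+05
Then change container volume by factor 0.5 (V_new/V_old).
Step 2:
                    X           M           A           B
  Initial      0.1472       9.264    0.002677      0.4251
  Change  -8.6321e-04 -8.6321e-04   -0.001726  8.6321e-04
  Equil        0.1464       9.263  9.5008e-04      0.4259
  solve Keq expr → x = 8.6321e-04; check Q = 3.4800e+05

Direction: forward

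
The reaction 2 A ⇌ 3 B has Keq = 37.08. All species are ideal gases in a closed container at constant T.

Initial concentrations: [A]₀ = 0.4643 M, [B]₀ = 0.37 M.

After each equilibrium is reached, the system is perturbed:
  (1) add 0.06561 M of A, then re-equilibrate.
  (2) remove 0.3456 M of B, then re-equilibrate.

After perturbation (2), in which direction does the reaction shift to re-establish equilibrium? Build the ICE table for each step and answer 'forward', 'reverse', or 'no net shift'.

Q₀ = 0.235 vs Keq = 37.08 ⇒ Q<K, forward
Step 1:
                   A          B
  I           0.4643       0.37
  C          -0.3316     0.4974
  E           0.1327     0.8674
  solve Keq expr → x = 0.1658; check Q = 37.08
Then add 0.06561 M of A.
Step 2:
                   A          B
  I           0.1983     0.8674
  C         -0.04855    0.07283
  E           0.1497     0.9403
  solve Keq expr → x = 0.02428; check Q = 37.08
Then remove 0.3456 M of B.
Step 3:
                   A          B
  I           0.1497     0.5947
  C         -0.05747     0.0862
  E          0.09226     0.6809
  solve Keq expr → x = 0.02873; check Q = 37.08

Direction: forward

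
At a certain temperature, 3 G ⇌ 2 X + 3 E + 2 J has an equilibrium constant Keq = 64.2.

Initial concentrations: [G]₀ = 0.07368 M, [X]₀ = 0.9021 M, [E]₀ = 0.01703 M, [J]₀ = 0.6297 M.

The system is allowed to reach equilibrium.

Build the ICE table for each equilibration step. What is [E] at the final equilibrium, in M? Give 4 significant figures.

[E]_eq = 0.07664 M

Q₀ = 0.003984 vs Keq = 64.2 ⇒ Q<K, forward
Step 1:
                    G           X           E           J
  init        0.07368      0.9021     0.01703      0.6297
  Δ          -0.05961     0.03974     0.05961     0.03974
  eq          0.01407      0.9418     0.07664      0.6694
  solve Keq expr → x = 0.01987; check Q = 64.2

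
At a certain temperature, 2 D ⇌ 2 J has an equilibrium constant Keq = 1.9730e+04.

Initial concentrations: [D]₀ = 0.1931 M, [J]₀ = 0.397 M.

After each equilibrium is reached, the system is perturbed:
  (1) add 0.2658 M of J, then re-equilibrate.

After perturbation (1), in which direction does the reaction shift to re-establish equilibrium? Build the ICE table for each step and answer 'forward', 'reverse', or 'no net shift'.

Q₀ = 4.227 vs Keq = 1.9730e+04 ⇒ Q<K, forward
Step 1:
                   D          J
  I           0.1931      0.397
  C          -0.1889     0.1889
  E         0.004171     0.5859
  solve Keq expr → x = 0.09446; check Q = 1.9730e+04
Then add 0.2658 M of J.
Step 2:
                   D          J
  I         0.004171     0.8517
  C         0.001879  -0.001879
  E          0.00605     0.8498
  solve Keq expr → x = -9.3946e-04; check Q = 1.9730e+04

Direction: reverse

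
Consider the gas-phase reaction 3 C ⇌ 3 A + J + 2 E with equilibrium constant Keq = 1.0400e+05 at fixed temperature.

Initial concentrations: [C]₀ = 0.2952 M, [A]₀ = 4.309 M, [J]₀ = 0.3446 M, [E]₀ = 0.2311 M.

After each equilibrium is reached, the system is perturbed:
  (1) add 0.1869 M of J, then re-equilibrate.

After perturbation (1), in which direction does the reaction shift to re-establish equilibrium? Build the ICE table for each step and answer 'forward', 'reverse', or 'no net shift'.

Direction: reverse

Q₀ = 57.24 vs Keq = 1.0400e+05 ⇒ Q<K, forward
Step 1:
                    C           A           J           E
  init         0.2952       4.309      0.3446      0.2311
  Δ           -0.2553      0.2553     0.08512      0.1702
  eq          0.03985       4.564      0.4297      0.4013
  solve Keq expr → x = 0.08512; check Q = 1.0400e+05
Then add 0.1869 M of J.
Step 2:
                    C           A           J           E
  init        0.03985       4.564      0.6166      0.4013
  Δ          0.004774   -0.004774   -0.001591   -0.003183
  eq          0.04462        4.56       0.615      0.3982
  solve Keq expr → x = -0.001591; check Q = 1.0400e+05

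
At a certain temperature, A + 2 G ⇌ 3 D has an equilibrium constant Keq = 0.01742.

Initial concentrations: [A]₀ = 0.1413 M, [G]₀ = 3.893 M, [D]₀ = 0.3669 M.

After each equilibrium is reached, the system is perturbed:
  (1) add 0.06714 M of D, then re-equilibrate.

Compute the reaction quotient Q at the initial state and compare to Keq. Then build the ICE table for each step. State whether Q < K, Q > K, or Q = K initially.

Q₀ = 0.02306 vs Keq = 0.01742 ⇒ Q>K, reverse
Step 1:
                    A           G           D
  init         0.1413       3.893      0.3669
  Δ          0.008424     0.01685    -0.02527
  eq           0.1497        3.91      0.3416
  solve Keq expr → x = -0.008424; check Q = 0.01742
Then add 0.06714 M of D.
Step 2:
                    A           G           D
  init         0.1497        3.91      0.4088
  Δ           0.01742     0.03485    -0.05227
  eq           0.1671       3.945      0.3565
  solve Keq expr → x = -0.01742; check Q = 0.01742

Q₀ = 0.02306; Q > K (proceeds reverse)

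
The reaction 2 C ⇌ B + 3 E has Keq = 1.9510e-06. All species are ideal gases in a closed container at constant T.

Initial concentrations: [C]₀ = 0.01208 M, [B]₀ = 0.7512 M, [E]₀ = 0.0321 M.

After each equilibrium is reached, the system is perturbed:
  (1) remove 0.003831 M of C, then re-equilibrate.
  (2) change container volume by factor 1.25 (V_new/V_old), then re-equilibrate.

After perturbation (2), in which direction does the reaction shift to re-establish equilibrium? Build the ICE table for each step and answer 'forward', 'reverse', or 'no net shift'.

Direction: forward

Q₀ = 0.1703 vs Keq = 1.9510e-06 ⇒ Q>K, reverse
Step 1:
                  C         B         E
  init      0.01208    0.7512    0.0321
  Δ         0.02046  -0.01023  -0.03069
  eq        0.03254     0.741  0.001407
  solve Keq expr → x = -0.01023; check Q = 1.9510e-06
Then remove 0.003831 M of C.
Step 2:
                  C         B         E
  init      0.02871     0.741  0.001407
  Δ       7.3679e-05 -3.6840e-05 -1.1052e-04
  eq        0.02878    0.7409  0.001297
  solve Keq expr → x = -3.6840e-05; check Q = 1.9510e-06
Then change container volume by factor 1.25 (V_new/V_old).
Step 3:
                  C         B         E
  init      0.02303    0.5927  0.001038
  Δ       -1.0840e-04 5.4202e-05 1.6261e-04
  eq        0.02292    0.5928    0.0012
  solve Keq expr → x = 5.4202e-05; check Q = 1.9510e-06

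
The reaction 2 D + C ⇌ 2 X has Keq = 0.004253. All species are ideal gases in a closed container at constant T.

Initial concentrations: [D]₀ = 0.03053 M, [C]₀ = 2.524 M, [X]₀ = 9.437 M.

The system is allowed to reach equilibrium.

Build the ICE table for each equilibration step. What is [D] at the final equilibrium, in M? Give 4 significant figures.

Q₀ = 3.7855e+04 vs Keq = 0.004253 ⇒ Q>K, reverse
Step 1:
                  D         C         X
  init      0.03053     2.524     9.437
  Δ           8.082     4.041    -8.082
  eq          8.112     6.565     1.355
  solve Keq expr → x = -4.041; check Q = 0.004253

[D]_eq = 8.112 M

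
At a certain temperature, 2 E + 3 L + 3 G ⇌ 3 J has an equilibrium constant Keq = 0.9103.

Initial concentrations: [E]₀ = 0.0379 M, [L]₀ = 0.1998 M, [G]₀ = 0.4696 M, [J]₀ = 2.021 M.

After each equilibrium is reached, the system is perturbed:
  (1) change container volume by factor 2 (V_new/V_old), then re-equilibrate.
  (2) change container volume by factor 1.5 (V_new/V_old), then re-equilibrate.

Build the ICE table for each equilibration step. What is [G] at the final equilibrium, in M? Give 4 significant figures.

[G]_eq = 0.6543 M

Q₀ = 6.9574e+06 vs Keq = 0.9103 ⇒ Q>K, reverse
Step 1:
                   E          L          G          J
  Initial     0.0379     0.1998     0.4696      2.021
  Change      0.6074     0.9111     0.9111    -0.9111
  Equil       0.6453      1.111      1.381       1.11
  solve Keq expr → x = -0.3037; check Q = 0.9103
Then change container volume by factor 2 (V_new/V_old).
Step 2:
                   E          L          G          J
  Initial     0.3226     0.5554     0.6903      0.555
  Change      0.1243     0.1865     0.1865    -0.1865
  Equil       0.4469     0.7419     0.8768     0.3685
  solve Keq expr → x = -0.06215; check Q = 0.9103
Then change container volume by factor 1.5 (V_new/V_old).
Step 3:
                   E          L          G          J
  Initial      0.298     0.4946     0.5845     0.2457
  Change     0.04653     0.0698     0.0698    -0.0698
  Equil       0.3445     0.5644     0.6543     0.1759
  solve Keq expr → x = -0.02327; check Q = 0.9103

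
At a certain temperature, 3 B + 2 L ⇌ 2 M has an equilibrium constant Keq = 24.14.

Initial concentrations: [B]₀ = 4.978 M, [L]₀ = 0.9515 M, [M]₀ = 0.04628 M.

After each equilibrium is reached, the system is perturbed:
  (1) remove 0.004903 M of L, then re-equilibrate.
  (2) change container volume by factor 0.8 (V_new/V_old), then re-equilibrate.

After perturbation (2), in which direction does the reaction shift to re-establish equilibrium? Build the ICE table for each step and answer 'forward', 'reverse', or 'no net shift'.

Q₀ = 1.9178e-05 vs Keq = 24.14 ⇒ Q<K, forward
Step 1:
                   B          L          M
  Initial      4.978     0.9515    0.04628
  Change      -1.384    -0.9226     0.9226
  Equil        3.594    0.02894     0.9688
  solve Keq expr → x = 0.4613; check Q = 24.14
Then remove 0.004903 M of L.
Step 2:
                   B          L          M
  Initial      3.594    0.02404     0.9688
  Change    0.007019   0.004679  -0.004679
  Equil        3.601    0.02872     0.9642
  solve Keq expr → x = -0.00234; check Q = 24.14
Then change container volume by factor 0.8 (V_new/V_old).
Step 3:
                   B          L          M
  Initial      4.501    0.03589      1.205
  Change    -0.01481  -0.009872   0.009872
  Equil        4.487    0.02602      1.215
  solve Keq expr → x = 0.004936; check Q = 24.14

Direction: forward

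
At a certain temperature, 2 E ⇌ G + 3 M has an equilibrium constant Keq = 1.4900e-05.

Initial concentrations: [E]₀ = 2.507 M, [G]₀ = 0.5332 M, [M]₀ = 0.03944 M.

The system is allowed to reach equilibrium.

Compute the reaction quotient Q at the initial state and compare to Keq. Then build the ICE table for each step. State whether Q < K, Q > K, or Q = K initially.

Q₀ = 5.2047e-06; Q < K (proceeds forward)

Q₀ = 5.2047e-06 vs Keq = 1.4900e-05 ⇒ Q<K, forward
Step 1:
                    E           G           M
  Initial       2.507      0.5332     0.03944
  Change     -0.01081    0.005404     0.01621
  Equil         2.496      0.5386     0.05565
  solve Keq expr → x = 0.005404; check Q = 1.4900e-05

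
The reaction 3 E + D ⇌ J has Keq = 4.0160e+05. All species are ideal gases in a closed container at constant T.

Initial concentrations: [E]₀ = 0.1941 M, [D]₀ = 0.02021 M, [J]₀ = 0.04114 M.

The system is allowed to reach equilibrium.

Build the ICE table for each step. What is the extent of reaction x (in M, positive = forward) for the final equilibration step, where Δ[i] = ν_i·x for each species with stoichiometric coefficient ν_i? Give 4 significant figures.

x = 0.02015 M

Q₀ = 278.4 vs Keq = 4.0160e+05 ⇒ Q<K, forward
Step 1:
                  E         D         J
  init       0.1941   0.02021   0.04114
  Δ        -0.06044  -0.02015   0.02015
  eq         0.1337 6.3907e-05   0.06129
  solve Keq expr → x = 0.02015; check Q = 4.0160e+05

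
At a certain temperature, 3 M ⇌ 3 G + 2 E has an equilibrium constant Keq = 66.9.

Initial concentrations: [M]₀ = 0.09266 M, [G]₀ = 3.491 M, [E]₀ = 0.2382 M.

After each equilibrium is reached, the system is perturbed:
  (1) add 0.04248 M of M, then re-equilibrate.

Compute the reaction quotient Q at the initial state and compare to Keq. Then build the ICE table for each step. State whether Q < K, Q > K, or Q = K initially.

Q₀ = 3034 vs Keq = 66.9 ⇒ Q>K, reverse
Step 1:
                    M           G           E
  Initial     0.09266       3.491      0.2382
  Change       0.1372     -0.1372    -0.09146
  Equil        0.2298       3.354      0.1467
  solve Keq expr → x = -0.04573; check Q = 66.9
Then add 0.04248 M of M.
Step 2:
                    M           G           E
  Initial      0.2723       3.354      0.1467
  Change     -0.02417     0.02417     0.01611
  Equil        0.2482       3.378      0.1629
  solve Keq expr → x = 0.008057; check Q = 66.9

Q₀ = 3034; Q > K (proceeds reverse)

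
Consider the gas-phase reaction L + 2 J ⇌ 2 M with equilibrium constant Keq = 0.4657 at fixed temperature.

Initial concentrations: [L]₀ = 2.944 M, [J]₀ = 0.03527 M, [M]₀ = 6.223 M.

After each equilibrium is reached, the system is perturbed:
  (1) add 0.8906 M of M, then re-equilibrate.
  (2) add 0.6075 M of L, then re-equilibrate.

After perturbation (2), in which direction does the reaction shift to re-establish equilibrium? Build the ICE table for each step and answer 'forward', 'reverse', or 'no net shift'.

Direction: forward

Q₀ = 1.0574e+04 vs Keq = 0.4657 ⇒ Q>K, reverse
Step 1:
                   L          J          M
  init         2.944    0.03527      6.223
  Δ            1.284      2.569     -2.569
  eq           4.228      2.604      3.654
  solve Keq expr → x = -1.284; check Q = 0.4657
Then add 0.8906 M of M.
Step 2:
                   L          J          M
  init         4.228      2.604      4.545
  Δ           0.1684     0.3367    -0.3367
  eq           4.397      2.941      4.208
  solve Keq expr → x = -0.1684; check Q = 0.4657
Then add 0.6075 M of L.
Step 3:
                   L          J          M
  init         5.004      2.941      4.208
  Δ         -0.05127    -0.1025     0.1025
  eq           4.953      2.838      4.311
  solve Keq expr → x = 0.05127; check Q = 0.4657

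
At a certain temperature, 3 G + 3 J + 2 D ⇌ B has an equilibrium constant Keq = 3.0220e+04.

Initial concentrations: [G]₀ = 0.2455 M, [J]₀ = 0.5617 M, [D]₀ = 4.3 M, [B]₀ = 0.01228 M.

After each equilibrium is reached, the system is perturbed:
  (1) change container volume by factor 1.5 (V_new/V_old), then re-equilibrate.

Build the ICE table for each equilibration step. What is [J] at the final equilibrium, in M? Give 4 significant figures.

[J]_eq = 0.2368 M

Q₀ = 0.2533 vs Keq = 3.0220e+04 ⇒ Q<K, forward
Step 1:
                    G           J           D           B
  init         0.2455      0.5617         4.3     0.01228
  Δ           -0.2288     -0.2288     -0.1526     0.07628
  eq          0.01665      0.3329       4.147     0.08856
  solve Keq expr → x = 0.07628; check Q = 3.0220e+04
Then change container volume by factor 1.5 (V_new/V_old).
Step 2:
                    G           J           D           B
  init         0.0111      0.2219       2.765     0.05904
  Δ           0.01487     0.01487     0.00991   -0.004955
  eq          0.02597      0.2368       2.775     0.05409
  solve Keq expr → x = -0.004955; check Q = 3.0220e+04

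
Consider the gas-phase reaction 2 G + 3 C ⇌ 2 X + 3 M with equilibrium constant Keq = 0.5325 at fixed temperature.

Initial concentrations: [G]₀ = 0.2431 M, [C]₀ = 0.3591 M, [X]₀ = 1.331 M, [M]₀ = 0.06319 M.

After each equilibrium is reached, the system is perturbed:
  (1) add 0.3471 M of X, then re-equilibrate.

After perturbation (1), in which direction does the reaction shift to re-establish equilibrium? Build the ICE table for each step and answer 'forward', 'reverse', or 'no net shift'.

Direction: reverse

Q₀ = 0.1633 vs Keq = 0.5325 ⇒ Q<K, forward
Step 1:
                   G          C          X          M
  init        0.2431     0.3591      1.331    0.06319
  Δ         -0.01401   -0.02101    0.01401    0.02101
  eq          0.2291     0.3381      1.345     0.0842
  solve Keq expr → x = 0.007004; check Q = 0.5325
Then add 0.3471 M of X.
Step 2:
                   G          C          X          M
  init        0.2291     0.3381      1.692     0.0842
  Δ         0.005786    0.00868  -0.005786   -0.00868
  eq          0.2349     0.3468      1.686    0.07552
  solve Keq expr → x = -0.002893; check Q = 0.5325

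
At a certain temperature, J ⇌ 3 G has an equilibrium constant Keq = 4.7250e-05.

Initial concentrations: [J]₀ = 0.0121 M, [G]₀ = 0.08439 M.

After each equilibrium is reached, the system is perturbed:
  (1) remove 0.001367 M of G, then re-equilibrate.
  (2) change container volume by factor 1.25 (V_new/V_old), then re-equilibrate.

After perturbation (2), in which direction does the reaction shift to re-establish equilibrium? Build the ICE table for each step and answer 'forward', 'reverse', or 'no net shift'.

Q₀ = 0.04967 vs Keq = 4.7250e-05 ⇒ Q>K, reverse
Step 1:
                   J          G
  I           0.0121    0.08439
  C          0.02414   -0.07243
  E          0.03624    0.01196
  solve Keq expr → x = -0.02414; check Q = 4.7250e-05
Then remove 0.001367 M of G.
Step 2:
                   J          G
  I          0.03624     0.0106
  C       -4.3948e-04   0.001318
  E           0.0358    0.01192
  solve Keq expr → x = 4.3948e-04; check Q = 4.7250e-05
Then change container volume by factor 1.25 (V_new/V_old).
Step 3:
                   J          G
  I          0.02864   0.009532
  C       -4.8856e-04   0.001466
  E          0.02815      0.011
  solve Keq expr → x = 4.8856e-04; check Q = 4.7250e-05

Direction: forward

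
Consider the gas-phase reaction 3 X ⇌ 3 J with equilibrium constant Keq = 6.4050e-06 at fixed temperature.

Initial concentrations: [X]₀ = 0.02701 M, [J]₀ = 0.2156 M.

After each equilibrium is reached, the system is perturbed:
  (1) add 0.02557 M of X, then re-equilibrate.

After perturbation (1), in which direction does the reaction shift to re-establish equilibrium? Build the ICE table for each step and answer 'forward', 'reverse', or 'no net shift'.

Direction: forward

Q₀ = 508.6 vs Keq = 6.4050e-06 ⇒ Q>K, reverse
Step 1:
                    X           J
  Initial     0.02701      0.2156
  Change       0.2112     -0.2112
  Equil        0.2382    0.004423
  solve Keq expr → x = -0.07039; check Q = 6.4050e-06
Then add 0.02557 M of X.
Step 2:
                    X           J
  Initial      0.2638    0.004423
  Change  -4.6621e-04  4.6621e-04
  Equil        0.2633     0.00489
  solve Keq expr → x = 1.5540e-04; check Q = 6.4050e-06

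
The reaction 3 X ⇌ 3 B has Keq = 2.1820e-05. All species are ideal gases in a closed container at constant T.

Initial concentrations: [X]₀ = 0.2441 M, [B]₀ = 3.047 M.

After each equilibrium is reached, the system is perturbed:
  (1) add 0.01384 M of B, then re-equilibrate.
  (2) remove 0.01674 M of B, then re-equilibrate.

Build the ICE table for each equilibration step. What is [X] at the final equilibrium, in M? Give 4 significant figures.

[X]_eq = 3.199 M

Q₀ = 1945 vs Keq = 2.1820e-05 ⇒ Q>K, reverse
Step 1:
                   X          B
  I           0.2441      3.047
  C            2.958     -2.958
  E            3.202    0.08947
  solve Keq expr → x = -0.9858; check Q = 2.1820e-05
Then add 0.01384 M of B.
Step 2:
                   X          B
  I            3.202     0.1033
  C          0.01346   -0.01346
  E            3.215    0.08984
  solve Keq expr → x = -0.004488; check Q = 2.1820e-05
Then remove 0.01674 M of B.
Step 3:
                   X          B
  I            3.215     0.0731
  C         -0.01628    0.01628
  E            3.199    0.08939
  solve Keq expr → x = 0.005428; check Q = 2.1820e-05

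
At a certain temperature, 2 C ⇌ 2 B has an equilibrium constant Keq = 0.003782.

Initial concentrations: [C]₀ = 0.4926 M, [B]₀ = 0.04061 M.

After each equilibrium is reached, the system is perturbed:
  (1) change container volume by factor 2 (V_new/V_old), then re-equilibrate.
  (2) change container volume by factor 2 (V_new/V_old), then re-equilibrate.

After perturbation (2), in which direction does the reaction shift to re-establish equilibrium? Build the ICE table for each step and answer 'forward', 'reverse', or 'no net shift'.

Direction: no net shift

Q₀ = 0.006796 vs Keq = 0.003782 ⇒ Q>K, reverse
Step 1:
                  C         B
  init       0.4926   0.04061
  Δ        0.009718 -0.009718
  eq         0.5023   0.03089
  solve Keq expr → x = -0.004859; check Q = 0.003782
Then change container volume by factor 2 (V_new/V_old).
Step 2:
                  C         B
  init       0.2512   0.01545
  Δ               0         0
  eq         0.2512   0.01545
  solve Keq expr → x = 0; check Q = 0.003782
Then change container volume by factor 2 (V_new/V_old).
Step 3:
                  C         B
  init       0.1256  0.007723
  Δ               0         0
  eq         0.1256  0.007723
  solve Keq expr → x = 0; check Q = 0.003782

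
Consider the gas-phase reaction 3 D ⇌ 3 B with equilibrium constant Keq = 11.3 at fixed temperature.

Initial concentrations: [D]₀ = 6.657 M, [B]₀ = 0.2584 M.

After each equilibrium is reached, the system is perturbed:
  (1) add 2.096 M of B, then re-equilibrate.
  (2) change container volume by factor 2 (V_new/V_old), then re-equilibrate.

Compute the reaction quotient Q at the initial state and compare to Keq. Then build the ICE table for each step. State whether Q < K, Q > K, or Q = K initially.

Q₀ = 5.8485e-05; Q < K (proceeds forward)

Q₀ = 5.8485e-05 vs Keq = 11.3 ⇒ Q<K, forward
Step 1:
                   D          B
  init         6.657     0.2584
  Δ           -4.525      4.525
  eq           2.132      4.784
  solve Keq expr → x = 1.508; check Q = 11.3
Then add 2.096 M of B.
Step 2:
                   D          B
  init         2.132       6.88
  Δ           0.6461    -0.6461
  eq           2.778      6.234
  solve Keq expr → x = -0.2154; check Q = 11.3
Then change container volume by factor 2 (V_new/V_old).
Step 3:
                   D          B
  init         1.389      3.117
  Δ                0          0
  eq           1.389      3.117
  solve Keq expr → x = 0; check Q = 11.3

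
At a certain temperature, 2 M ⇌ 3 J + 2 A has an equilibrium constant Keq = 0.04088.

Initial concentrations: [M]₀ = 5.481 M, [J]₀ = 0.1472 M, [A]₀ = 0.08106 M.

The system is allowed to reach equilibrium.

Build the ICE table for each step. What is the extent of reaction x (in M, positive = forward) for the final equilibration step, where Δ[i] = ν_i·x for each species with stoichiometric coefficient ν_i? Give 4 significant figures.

Q₀ = 6.9762e-07 vs Keq = 0.04088 ⇒ Q<K, forward
Step 1:
                   M          J          A
  init         5.481     0.1472    0.08106
  Δ          -0.6833      1.025     0.6833
  eq           4.798      1.172     0.7644
  solve Keq expr → x = 0.3417; check Q = 0.04088

x = 0.3417 M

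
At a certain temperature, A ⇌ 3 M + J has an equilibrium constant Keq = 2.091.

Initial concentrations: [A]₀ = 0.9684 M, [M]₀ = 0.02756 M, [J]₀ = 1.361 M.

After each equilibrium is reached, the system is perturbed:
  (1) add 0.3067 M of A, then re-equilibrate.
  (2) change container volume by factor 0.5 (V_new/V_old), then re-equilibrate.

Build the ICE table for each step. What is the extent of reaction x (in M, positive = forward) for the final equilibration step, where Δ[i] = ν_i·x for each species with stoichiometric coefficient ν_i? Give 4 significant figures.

x = -0.3182 M

Q₀ = 2.9420e-05 vs Keq = 2.091 ⇒ Q<K, forward
Step 1:
                   A          M          J
  init        0.9684    0.02756      1.361
  Δ          -0.3045     0.9135     0.3045
  eq          0.6639     0.9411      1.666
  solve Keq expr → x = 0.3045; check Q = 2.091
Then add 0.3067 M of A.
Step 2:
                   A          M          J
  init        0.9706     0.9411      1.666
  Δ         -0.03548     0.1064    0.03548
  eq          0.9351      1.048      1.701
  solve Keq expr → x = 0.03548; check Q = 2.091
Then change container volume by factor 0.5 (V_new/V_old).
Step 3:
                   A          M          J
  init          1.87      2.095      3.402
  Δ           0.3182    -0.9545    -0.3182
  eq           2.188      1.141      3.084
  solve Keq expr → x = -0.3182; check Q = 2.091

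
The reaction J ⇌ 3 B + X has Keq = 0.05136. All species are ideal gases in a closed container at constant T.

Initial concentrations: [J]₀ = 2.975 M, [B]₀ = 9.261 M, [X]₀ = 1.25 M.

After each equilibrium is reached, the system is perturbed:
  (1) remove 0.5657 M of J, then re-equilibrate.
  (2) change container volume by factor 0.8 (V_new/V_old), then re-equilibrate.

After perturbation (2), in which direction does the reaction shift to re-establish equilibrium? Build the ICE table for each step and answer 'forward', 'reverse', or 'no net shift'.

Direction: reverse

Q₀ = 333.7 vs Keq = 0.05136 ⇒ Q>K, reverse
Step 1:
                  J         B         X
  I           2.975     9.261      1.25
  C           1.249    -3.746    -1.249
  E           4.224     5.515  0.001293
  solve Keq expr → x = -1.249; check Q = 0.05136
Then remove 0.5657 M of J.
Step 2:
                  J         B         X
  I           3.658     5.515  0.001293
  C       1.7285e-04 -5.1856e-04 -1.7285e-04
  E           3.658     5.514   0.00112
  solve Keq expr → x = -1.7285e-04; check Q = 0.05136
Then change container volume by factor 0.8 (V_new/V_old).
Step 3:
                  J         B         X
  I           4.573     6.893  0.001401
  C       6.8275e-04 -0.002048 -6.8275e-04
  E           4.573     6.891 7.1785e-04
  solve Keq expr → x = -6.8275e-04; check Q = 0.05136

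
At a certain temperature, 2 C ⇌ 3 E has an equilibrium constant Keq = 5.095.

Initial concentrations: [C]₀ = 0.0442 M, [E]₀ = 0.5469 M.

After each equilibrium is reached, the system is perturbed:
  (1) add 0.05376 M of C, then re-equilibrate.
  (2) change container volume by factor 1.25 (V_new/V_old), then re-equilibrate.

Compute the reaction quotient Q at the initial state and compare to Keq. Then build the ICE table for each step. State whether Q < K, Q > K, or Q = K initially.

Q₀ = 83.73; Q > K (proceeds reverse)

Q₀ = 83.73 vs Keq = 5.095 ⇒ Q>K, reverse
Step 1:
                  C         E
  init       0.0442    0.5469
  Δ         0.07962   -0.1194
  eq         0.1238    0.4275
  solve Keq expr → x = -0.03981; check Q = 5.095
Then add 0.05376 M of C.
Step 2:
                  C         E
  init       0.1776    0.4275
  Δ         -0.0322   0.04829
  eq         0.1454    0.4758
  solve Keq expr → x = 0.0161; check Q = 5.095
Then change container volume by factor 1.25 (V_new/V_old).
Step 3:
                  C         E
  init       0.1163    0.3806
  Δ       -0.007582   0.01137
  eq         0.1087     0.392
  solve Keq expr → x = 0.003791; check Q = 5.095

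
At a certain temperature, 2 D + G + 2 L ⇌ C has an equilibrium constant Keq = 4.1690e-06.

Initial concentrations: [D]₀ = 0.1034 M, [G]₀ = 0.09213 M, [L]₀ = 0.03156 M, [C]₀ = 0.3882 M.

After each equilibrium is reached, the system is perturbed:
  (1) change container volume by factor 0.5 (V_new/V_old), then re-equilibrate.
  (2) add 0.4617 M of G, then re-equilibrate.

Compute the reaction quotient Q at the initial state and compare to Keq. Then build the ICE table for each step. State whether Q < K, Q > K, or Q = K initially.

Q₀ = 3.9568e+05; Q > K (proceeds reverse)

Q₀ = 3.9568e+05 vs Keq = 4.1690e-06 ⇒ Q>K, reverse
Step 1:
                  D         G         L         C
  Initial    0.1034   0.09213   0.03156    0.3882
  Change     0.7764    0.3882    0.7764   -0.3882
  Equil      0.8798    0.4803     0.808 1.0118e-06
  solve Keq expr → x = -0.3882; check Q = 4.1690e-06
Then change container volume by factor 0.5 (V_new/V_old).
Step 2:
                  D         G         L         C
  Initial      1.76    0.9607     1.616 2.0237e-06
  Change  -6.0699e-05 -3.0350e-05 -6.0699e-05 3.0350e-05
  Equil        1.76    0.9606     1.616 3.2373e-05
  solve Keq expr → x = 3.0350e-05; check Q = 4.1690e-06
Then add 0.4617 M of G.
Step 3:
                  D         G         L         C
  Initial      1.76     1.422     1.616 3.2373e-05
  Change  -3.1111e-05 -1.5555e-05 -3.1111e-05 1.5555e-05
  Equil        1.76     1.422     1.616 4.7929e-05
  solve Keq expr → x = 1.5555e-05; check Q = 4.1690e-06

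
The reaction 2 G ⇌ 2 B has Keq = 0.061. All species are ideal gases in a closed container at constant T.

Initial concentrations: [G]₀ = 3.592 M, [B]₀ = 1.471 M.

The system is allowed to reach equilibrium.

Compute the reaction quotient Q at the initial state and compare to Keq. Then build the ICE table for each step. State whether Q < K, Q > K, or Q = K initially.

Q₀ = 0.1677 vs Keq = 0.061 ⇒ Q>K, reverse
Step 1:
                    G           B
  I             3.592       1.471
  C            0.4682     -0.4682
  E              4.06       1.003
  solve Keq expr → x = -0.2341; check Q = 0.061

Q₀ = 0.1677; Q > K (proceeds reverse)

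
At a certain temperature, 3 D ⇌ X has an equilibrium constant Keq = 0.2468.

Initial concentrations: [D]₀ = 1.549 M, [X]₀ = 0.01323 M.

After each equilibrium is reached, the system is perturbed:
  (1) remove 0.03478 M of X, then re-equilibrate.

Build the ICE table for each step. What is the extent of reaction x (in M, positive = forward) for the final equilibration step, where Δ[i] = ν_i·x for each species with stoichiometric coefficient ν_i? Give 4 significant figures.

x = 0.01185 M

Q₀ = 0.00356 vs Keq = 0.2468 ⇒ Q<K, forward
Step 1:
                  D         X
  I           1.549   0.01323
  C         -0.5977    0.1992
  E          0.9513    0.2125
  solve Keq expr → x = 0.1992; check Q = 0.2468
Then remove 0.03478 M of X.
Step 2:
                  D         X
  I          0.9513    0.1777
  C        -0.03554   0.01185
  E          0.9158    0.1895
  solve Keq expr → x = 0.01185; check Q = 0.2468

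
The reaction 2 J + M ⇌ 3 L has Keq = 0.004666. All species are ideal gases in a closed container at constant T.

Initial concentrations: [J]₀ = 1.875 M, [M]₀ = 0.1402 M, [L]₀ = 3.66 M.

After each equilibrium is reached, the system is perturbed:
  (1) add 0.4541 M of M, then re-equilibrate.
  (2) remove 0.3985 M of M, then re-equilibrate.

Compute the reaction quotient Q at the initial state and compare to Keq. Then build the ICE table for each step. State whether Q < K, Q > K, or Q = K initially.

Q₀ = 99.47 vs Keq = 0.004666 ⇒ Q>K, reverse
Step 1:
                    J           M           L
  init          1.875      0.1402        3.66
  Δ              2.14        1.07       -3.21
  eq            4.015        1.21      0.4499
  solve Keq expr → x = -1.07; check Q = 0.004666
Then add 0.4541 M of M.
Step 2:
                    J           M           L
  init          4.015       1.664      0.4499
  Δ          -0.03086    -0.01543     0.04629
  eq            3.984       1.649      0.4961
  solve Keq expr → x = 0.01543; check Q = 0.004666
Then remove 0.3985 M of M.
Step 3:
                    J           M           L
  init          3.984        1.25      0.4961
  Δ           0.02672     0.01336    -0.04007
  eq            4.011       1.264      0.4561
  solve Keq expr → x = -0.01336; check Q = 0.004666

Q₀ = 99.47; Q > K (proceeds reverse)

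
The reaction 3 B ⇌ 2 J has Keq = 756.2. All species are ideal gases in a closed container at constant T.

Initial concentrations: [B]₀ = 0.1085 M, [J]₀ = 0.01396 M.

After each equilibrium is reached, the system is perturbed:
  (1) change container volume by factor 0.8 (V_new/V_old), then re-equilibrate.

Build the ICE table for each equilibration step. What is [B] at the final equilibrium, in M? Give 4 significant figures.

Q₀ = 0.1526 vs Keq = 756.2 ⇒ Q<K, forward
Step 1:
                    B           J
  init         0.1085     0.01396
  Δ          -0.08925      0.0595
  eq          0.01925     0.07346
  solve Keq expr → x = 0.02975; check Q = 756.2
Then change container volume by factor 0.8 (V_new/V_old).
Step 2:
                    B           J
  init        0.02407     0.09182
  Δ         -0.001557    0.001038
  eq          0.02251     0.09286
  solve Keq expr → x = 5.1900e-04; check Q = 756.2

[B]_eq = 0.02251 M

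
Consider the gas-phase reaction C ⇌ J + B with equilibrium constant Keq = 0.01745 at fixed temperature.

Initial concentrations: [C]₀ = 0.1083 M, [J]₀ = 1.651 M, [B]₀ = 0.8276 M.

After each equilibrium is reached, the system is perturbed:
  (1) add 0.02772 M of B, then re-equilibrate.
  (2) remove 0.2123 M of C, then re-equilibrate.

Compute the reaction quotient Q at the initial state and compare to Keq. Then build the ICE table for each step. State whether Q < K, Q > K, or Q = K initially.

Q₀ = 12.62 vs Keq = 0.01745 ⇒ Q>K, reverse
Step 1:
                  C         J         B
  I          0.1083     1.651    0.8276
  C          0.8086   -0.8086   -0.8086
  E          0.9169    0.8424   0.01899
  solve Keq expr → x = -0.8086; check Q = 0.01745
Then add 0.02772 M of B.
Step 2:
                  C         J         B
  I          0.9169    0.8424   0.04671
  C         0.02653  -0.02653  -0.02653
  E          0.9434    0.8159   0.02018
  solve Keq expr → x = -0.02653; check Q = 0.01745
Then remove 0.2123 M of C.
Step 3:
                  C         J         B
  I          0.7311    0.8159   0.02018
  C        0.004363 -0.004363 -0.004363
  E          0.7355    0.8115   0.01582
  solve Keq expr → x = -0.004363; check Q = 0.01745

Q₀ = 12.62; Q > K (proceeds reverse)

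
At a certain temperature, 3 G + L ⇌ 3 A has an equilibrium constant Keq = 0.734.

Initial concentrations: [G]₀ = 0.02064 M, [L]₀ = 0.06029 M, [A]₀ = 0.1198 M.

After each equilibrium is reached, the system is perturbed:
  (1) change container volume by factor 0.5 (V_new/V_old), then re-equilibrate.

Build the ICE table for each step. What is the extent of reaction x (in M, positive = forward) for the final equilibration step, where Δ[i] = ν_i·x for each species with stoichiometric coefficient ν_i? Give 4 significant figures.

x = 0.004441 M

Q₀ = 3243 vs Keq = 0.734 ⇒ Q>K, reverse
Step 1:
                   G          L          A
  init       0.02064    0.06029     0.1198
  Δ          0.07971    0.02657   -0.07971
  eq          0.1004    0.08686    0.04009
  solve Keq expr → x = -0.02657; check Q = 0.734
Then change container volume by factor 0.5 (V_new/V_old).
Step 2:
                   G          L          A
  init        0.2007     0.1737    0.08018
  Δ         -0.01332  -0.004441    0.01332
  eq          0.1874     0.1693     0.0935
  solve Keq expr → x = 0.004441; check Q = 0.734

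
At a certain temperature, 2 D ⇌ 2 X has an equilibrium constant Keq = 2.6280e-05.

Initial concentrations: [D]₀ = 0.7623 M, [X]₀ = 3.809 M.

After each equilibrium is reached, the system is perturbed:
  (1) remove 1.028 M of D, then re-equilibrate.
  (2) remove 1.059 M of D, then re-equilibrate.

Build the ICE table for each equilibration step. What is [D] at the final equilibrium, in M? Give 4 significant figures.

Q₀ = 24.97 vs Keq = 2.6280e-05 ⇒ Q>K, reverse
Step 1:
                  D         X
  Initial    0.7623     3.809
  Change      3.786    -3.786
  Equil       4.548   0.02331
  solve Keq expr → x = -1.893; check Q = 2.6280e-05
Then remove 1.028 M of D.
Step 2:
                  D         X
  Initial      3.52   0.02331
  Change   0.005243 -0.005243
  Equil       3.525   0.01807
  solve Keq expr → x = -0.002622; check Q = 2.6280e-05
Then remove 1.059 M of D.
Step 3:
                  D         X
  Initial     2.466   0.01807
  Change   0.005401 -0.005401
  Equil       2.472   0.01267
  solve Keq expr → x = -0.002701; check Q = 2.6280e-05

[D]_eq = 2.472 M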